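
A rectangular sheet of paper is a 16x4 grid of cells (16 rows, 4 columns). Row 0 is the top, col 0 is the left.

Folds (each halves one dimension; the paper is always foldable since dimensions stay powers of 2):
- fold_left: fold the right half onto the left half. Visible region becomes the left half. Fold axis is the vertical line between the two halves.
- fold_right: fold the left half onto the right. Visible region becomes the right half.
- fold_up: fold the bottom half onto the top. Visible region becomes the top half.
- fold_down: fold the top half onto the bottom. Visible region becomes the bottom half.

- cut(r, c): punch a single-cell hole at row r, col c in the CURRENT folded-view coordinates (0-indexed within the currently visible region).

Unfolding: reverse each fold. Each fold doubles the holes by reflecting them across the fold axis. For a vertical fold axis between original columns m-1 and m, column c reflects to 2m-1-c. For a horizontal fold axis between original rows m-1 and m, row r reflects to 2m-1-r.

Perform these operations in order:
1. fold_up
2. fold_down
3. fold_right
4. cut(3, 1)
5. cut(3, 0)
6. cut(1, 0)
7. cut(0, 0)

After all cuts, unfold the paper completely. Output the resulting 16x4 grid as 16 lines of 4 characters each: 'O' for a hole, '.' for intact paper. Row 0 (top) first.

Op 1 fold_up: fold axis h@8; visible region now rows[0,8) x cols[0,4) = 8x4
Op 2 fold_down: fold axis h@4; visible region now rows[4,8) x cols[0,4) = 4x4
Op 3 fold_right: fold axis v@2; visible region now rows[4,8) x cols[2,4) = 4x2
Op 4 cut(3, 1): punch at orig (7,3); cuts so far [(7, 3)]; region rows[4,8) x cols[2,4) = 4x2
Op 5 cut(3, 0): punch at orig (7,2); cuts so far [(7, 2), (7, 3)]; region rows[4,8) x cols[2,4) = 4x2
Op 6 cut(1, 0): punch at orig (5,2); cuts so far [(5, 2), (7, 2), (7, 3)]; region rows[4,8) x cols[2,4) = 4x2
Op 7 cut(0, 0): punch at orig (4,2); cuts so far [(4, 2), (5, 2), (7, 2), (7, 3)]; region rows[4,8) x cols[2,4) = 4x2
Unfold 1 (reflect across v@2): 8 holes -> [(4, 1), (4, 2), (5, 1), (5, 2), (7, 0), (7, 1), (7, 2), (7, 3)]
Unfold 2 (reflect across h@4): 16 holes -> [(0, 0), (0, 1), (0, 2), (0, 3), (2, 1), (2, 2), (3, 1), (3, 2), (4, 1), (4, 2), (5, 1), (5, 2), (7, 0), (7, 1), (7, 2), (7, 3)]
Unfold 3 (reflect across h@8): 32 holes -> [(0, 0), (0, 1), (0, 2), (0, 3), (2, 1), (2, 2), (3, 1), (3, 2), (4, 1), (4, 2), (5, 1), (5, 2), (7, 0), (7, 1), (7, 2), (7, 3), (8, 0), (8, 1), (8, 2), (8, 3), (10, 1), (10, 2), (11, 1), (11, 2), (12, 1), (12, 2), (13, 1), (13, 2), (15, 0), (15, 1), (15, 2), (15, 3)]

Answer: OOOO
....
.OO.
.OO.
.OO.
.OO.
....
OOOO
OOOO
....
.OO.
.OO.
.OO.
.OO.
....
OOOO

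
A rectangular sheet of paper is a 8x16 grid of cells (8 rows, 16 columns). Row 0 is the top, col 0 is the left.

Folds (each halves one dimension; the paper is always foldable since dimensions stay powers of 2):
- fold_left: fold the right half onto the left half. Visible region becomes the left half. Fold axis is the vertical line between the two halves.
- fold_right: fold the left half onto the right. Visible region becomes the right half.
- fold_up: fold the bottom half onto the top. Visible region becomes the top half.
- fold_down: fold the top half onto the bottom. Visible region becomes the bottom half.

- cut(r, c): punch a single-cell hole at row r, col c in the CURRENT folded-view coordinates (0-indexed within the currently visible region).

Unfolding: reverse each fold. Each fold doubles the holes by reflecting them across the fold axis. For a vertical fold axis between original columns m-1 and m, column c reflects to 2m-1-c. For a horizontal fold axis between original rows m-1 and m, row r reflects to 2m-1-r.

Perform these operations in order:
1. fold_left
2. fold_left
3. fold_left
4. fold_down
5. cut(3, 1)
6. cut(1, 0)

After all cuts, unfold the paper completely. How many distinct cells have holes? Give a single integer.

Answer: 32

Derivation:
Op 1 fold_left: fold axis v@8; visible region now rows[0,8) x cols[0,8) = 8x8
Op 2 fold_left: fold axis v@4; visible region now rows[0,8) x cols[0,4) = 8x4
Op 3 fold_left: fold axis v@2; visible region now rows[0,8) x cols[0,2) = 8x2
Op 4 fold_down: fold axis h@4; visible region now rows[4,8) x cols[0,2) = 4x2
Op 5 cut(3, 1): punch at orig (7,1); cuts so far [(7, 1)]; region rows[4,8) x cols[0,2) = 4x2
Op 6 cut(1, 0): punch at orig (5,0); cuts so far [(5, 0), (7, 1)]; region rows[4,8) x cols[0,2) = 4x2
Unfold 1 (reflect across h@4): 4 holes -> [(0, 1), (2, 0), (5, 0), (7, 1)]
Unfold 2 (reflect across v@2): 8 holes -> [(0, 1), (0, 2), (2, 0), (2, 3), (5, 0), (5, 3), (7, 1), (7, 2)]
Unfold 3 (reflect across v@4): 16 holes -> [(0, 1), (0, 2), (0, 5), (0, 6), (2, 0), (2, 3), (2, 4), (2, 7), (5, 0), (5, 3), (5, 4), (5, 7), (7, 1), (7, 2), (7, 5), (7, 6)]
Unfold 4 (reflect across v@8): 32 holes -> [(0, 1), (0, 2), (0, 5), (0, 6), (0, 9), (0, 10), (0, 13), (0, 14), (2, 0), (2, 3), (2, 4), (2, 7), (2, 8), (2, 11), (2, 12), (2, 15), (5, 0), (5, 3), (5, 4), (5, 7), (5, 8), (5, 11), (5, 12), (5, 15), (7, 1), (7, 2), (7, 5), (7, 6), (7, 9), (7, 10), (7, 13), (7, 14)]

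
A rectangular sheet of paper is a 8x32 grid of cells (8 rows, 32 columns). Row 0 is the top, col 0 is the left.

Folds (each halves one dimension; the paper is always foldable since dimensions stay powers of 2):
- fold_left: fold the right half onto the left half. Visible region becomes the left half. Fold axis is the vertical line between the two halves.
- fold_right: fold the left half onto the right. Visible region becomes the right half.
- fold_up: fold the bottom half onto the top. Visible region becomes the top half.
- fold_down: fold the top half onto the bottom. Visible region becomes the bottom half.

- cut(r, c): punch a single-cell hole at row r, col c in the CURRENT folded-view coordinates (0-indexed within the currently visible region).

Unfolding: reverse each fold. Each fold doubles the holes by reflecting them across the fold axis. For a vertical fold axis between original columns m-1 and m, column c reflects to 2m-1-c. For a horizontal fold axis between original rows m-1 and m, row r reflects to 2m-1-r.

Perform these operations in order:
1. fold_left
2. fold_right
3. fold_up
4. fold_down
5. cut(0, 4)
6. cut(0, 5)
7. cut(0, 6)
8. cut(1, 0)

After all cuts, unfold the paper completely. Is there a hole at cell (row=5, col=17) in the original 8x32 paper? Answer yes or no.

Answer: yes

Derivation:
Op 1 fold_left: fold axis v@16; visible region now rows[0,8) x cols[0,16) = 8x16
Op 2 fold_right: fold axis v@8; visible region now rows[0,8) x cols[8,16) = 8x8
Op 3 fold_up: fold axis h@4; visible region now rows[0,4) x cols[8,16) = 4x8
Op 4 fold_down: fold axis h@2; visible region now rows[2,4) x cols[8,16) = 2x8
Op 5 cut(0, 4): punch at orig (2,12); cuts so far [(2, 12)]; region rows[2,4) x cols[8,16) = 2x8
Op 6 cut(0, 5): punch at orig (2,13); cuts so far [(2, 12), (2, 13)]; region rows[2,4) x cols[8,16) = 2x8
Op 7 cut(0, 6): punch at orig (2,14); cuts so far [(2, 12), (2, 13), (2, 14)]; region rows[2,4) x cols[8,16) = 2x8
Op 8 cut(1, 0): punch at orig (3,8); cuts so far [(2, 12), (2, 13), (2, 14), (3, 8)]; region rows[2,4) x cols[8,16) = 2x8
Unfold 1 (reflect across h@2): 8 holes -> [(0, 8), (1, 12), (1, 13), (1, 14), (2, 12), (2, 13), (2, 14), (3, 8)]
Unfold 2 (reflect across h@4): 16 holes -> [(0, 8), (1, 12), (1, 13), (1, 14), (2, 12), (2, 13), (2, 14), (3, 8), (4, 8), (5, 12), (5, 13), (5, 14), (6, 12), (6, 13), (6, 14), (7, 8)]
Unfold 3 (reflect across v@8): 32 holes -> [(0, 7), (0, 8), (1, 1), (1, 2), (1, 3), (1, 12), (1, 13), (1, 14), (2, 1), (2, 2), (2, 3), (2, 12), (2, 13), (2, 14), (3, 7), (3, 8), (4, 7), (4, 8), (5, 1), (5, 2), (5, 3), (5, 12), (5, 13), (5, 14), (6, 1), (6, 2), (6, 3), (6, 12), (6, 13), (6, 14), (7, 7), (7, 8)]
Unfold 4 (reflect across v@16): 64 holes -> [(0, 7), (0, 8), (0, 23), (0, 24), (1, 1), (1, 2), (1, 3), (1, 12), (1, 13), (1, 14), (1, 17), (1, 18), (1, 19), (1, 28), (1, 29), (1, 30), (2, 1), (2, 2), (2, 3), (2, 12), (2, 13), (2, 14), (2, 17), (2, 18), (2, 19), (2, 28), (2, 29), (2, 30), (3, 7), (3, 8), (3, 23), (3, 24), (4, 7), (4, 8), (4, 23), (4, 24), (5, 1), (5, 2), (5, 3), (5, 12), (5, 13), (5, 14), (5, 17), (5, 18), (5, 19), (5, 28), (5, 29), (5, 30), (6, 1), (6, 2), (6, 3), (6, 12), (6, 13), (6, 14), (6, 17), (6, 18), (6, 19), (6, 28), (6, 29), (6, 30), (7, 7), (7, 8), (7, 23), (7, 24)]
Holes: [(0, 7), (0, 8), (0, 23), (0, 24), (1, 1), (1, 2), (1, 3), (1, 12), (1, 13), (1, 14), (1, 17), (1, 18), (1, 19), (1, 28), (1, 29), (1, 30), (2, 1), (2, 2), (2, 3), (2, 12), (2, 13), (2, 14), (2, 17), (2, 18), (2, 19), (2, 28), (2, 29), (2, 30), (3, 7), (3, 8), (3, 23), (3, 24), (4, 7), (4, 8), (4, 23), (4, 24), (5, 1), (5, 2), (5, 3), (5, 12), (5, 13), (5, 14), (5, 17), (5, 18), (5, 19), (5, 28), (5, 29), (5, 30), (6, 1), (6, 2), (6, 3), (6, 12), (6, 13), (6, 14), (6, 17), (6, 18), (6, 19), (6, 28), (6, 29), (6, 30), (7, 7), (7, 8), (7, 23), (7, 24)]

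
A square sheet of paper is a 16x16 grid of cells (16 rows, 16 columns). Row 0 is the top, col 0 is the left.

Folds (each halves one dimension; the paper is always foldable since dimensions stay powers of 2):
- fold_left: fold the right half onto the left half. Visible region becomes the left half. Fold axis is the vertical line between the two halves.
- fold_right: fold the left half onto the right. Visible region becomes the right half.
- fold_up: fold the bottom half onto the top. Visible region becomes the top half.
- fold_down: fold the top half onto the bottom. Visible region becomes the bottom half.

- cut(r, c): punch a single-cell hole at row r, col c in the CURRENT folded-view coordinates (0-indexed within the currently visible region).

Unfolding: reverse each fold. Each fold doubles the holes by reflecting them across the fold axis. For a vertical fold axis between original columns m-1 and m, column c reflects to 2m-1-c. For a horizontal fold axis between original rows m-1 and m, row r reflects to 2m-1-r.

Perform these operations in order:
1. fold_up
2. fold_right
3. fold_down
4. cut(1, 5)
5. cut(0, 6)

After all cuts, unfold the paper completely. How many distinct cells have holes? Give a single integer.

Answer: 16

Derivation:
Op 1 fold_up: fold axis h@8; visible region now rows[0,8) x cols[0,16) = 8x16
Op 2 fold_right: fold axis v@8; visible region now rows[0,8) x cols[8,16) = 8x8
Op 3 fold_down: fold axis h@4; visible region now rows[4,8) x cols[8,16) = 4x8
Op 4 cut(1, 5): punch at orig (5,13); cuts so far [(5, 13)]; region rows[4,8) x cols[8,16) = 4x8
Op 5 cut(0, 6): punch at orig (4,14); cuts so far [(4, 14), (5, 13)]; region rows[4,8) x cols[8,16) = 4x8
Unfold 1 (reflect across h@4): 4 holes -> [(2, 13), (3, 14), (4, 14), (5, 13)]
Unfold 2 (reflect across v@8): 8 holes -> [(2, 2), (2, 13), (3, 1), (3, 14), (4, 1), (4, 14), (5, 2), (5, 13)]
Unfold 3 (reflect across h@8): 16 holes -> [(2, 2), (2, 13), (3, 1), (3, 14), (4, 1), (4, 14), (5, 2), (5, 13), (10, 2), (10, 13), (11, 1), (11, 14), (12, 1), (12, 14), (13, 2), (13, 13)]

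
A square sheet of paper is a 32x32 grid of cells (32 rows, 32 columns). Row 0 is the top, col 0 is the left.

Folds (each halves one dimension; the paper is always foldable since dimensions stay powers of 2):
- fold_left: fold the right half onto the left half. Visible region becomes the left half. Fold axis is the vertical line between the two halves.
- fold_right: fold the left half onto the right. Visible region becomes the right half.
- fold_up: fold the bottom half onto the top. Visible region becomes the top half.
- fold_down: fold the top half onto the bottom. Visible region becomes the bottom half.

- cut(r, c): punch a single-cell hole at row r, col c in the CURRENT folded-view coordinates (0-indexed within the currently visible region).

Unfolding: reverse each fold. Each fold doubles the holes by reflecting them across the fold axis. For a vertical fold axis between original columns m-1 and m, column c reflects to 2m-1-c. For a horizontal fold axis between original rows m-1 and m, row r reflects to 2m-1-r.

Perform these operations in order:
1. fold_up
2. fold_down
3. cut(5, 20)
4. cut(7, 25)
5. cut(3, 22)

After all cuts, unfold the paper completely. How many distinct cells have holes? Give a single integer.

Answer: 12

Derivation:
Op 1 fold_up: fold axis h@16; visible region now rows[0,16) x cols[0,32) = 16x32
Op 2 fold_down: fold axis h@8; visible region now rows[8,16) x cols[0,32) = 8x32
Op 3 cut(5, 20): punch at orig (13,20); cuts so far [(13, 20)]; region rows[8,16) x cols[0,32) = 8x32
Op 4 cut(7, 25): punch at orig (15,25); cuts so far [(13, 20), (15, 25)]; region rows[8,16) x cols[0,32) = 8x32
Op 5 cut(3, 22): punch at orig (11,22); cuts so far [(11, 22), (13, 20), (15, 25)]; region rows[8,16) x cols[0,32) = 8x32
Unfold 1 (reflect across h@8): 6 holes -> [(0, 25), (2, 20), (4, 22), (11, 22), (13, 20), (15, 25)]
Unfold 2 (reflect across h@16): 12 holes -> [(0, 25), (2, 20), (4, 22), (11, 22), (13, 20), (15, 25), (16, 25), (18, 20), (20, 22), (27, 22), (29, 20), (31, 25)]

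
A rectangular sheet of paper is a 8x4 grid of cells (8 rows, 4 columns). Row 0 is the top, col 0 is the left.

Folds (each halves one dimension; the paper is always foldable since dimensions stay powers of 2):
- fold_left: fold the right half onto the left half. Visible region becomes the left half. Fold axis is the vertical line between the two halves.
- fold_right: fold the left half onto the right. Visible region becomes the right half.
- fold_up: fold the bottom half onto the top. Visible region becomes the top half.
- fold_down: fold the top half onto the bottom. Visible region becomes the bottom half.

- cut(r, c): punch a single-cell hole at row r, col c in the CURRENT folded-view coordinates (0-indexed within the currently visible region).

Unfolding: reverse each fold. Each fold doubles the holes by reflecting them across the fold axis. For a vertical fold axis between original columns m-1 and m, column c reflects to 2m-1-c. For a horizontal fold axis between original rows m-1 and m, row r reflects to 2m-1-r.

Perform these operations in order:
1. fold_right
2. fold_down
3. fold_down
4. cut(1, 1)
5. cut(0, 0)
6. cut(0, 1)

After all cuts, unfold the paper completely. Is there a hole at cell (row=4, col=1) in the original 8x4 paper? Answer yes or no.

Answer: no

Derivation:
Op 1 fold_right: fold axis v@2; visible region now rows[0,8) x cols[2,4) = 8x2
Op 2 fold_down: fold axis h@4; visible region now rows[4,8) x cols[2,4) = 4x2
Op 3 fold_down: fold axis h@6; visible region now rows[6,8) x cols[2,4) = 2x2
Op 4 cut(1, 1): punch at orig (7,3); cuts so far [(7, 3)]; region rows[6,8) x cols[2,4) = 2x2
Op 5 cut(0, 0): punch at orig (6,2); cuts so far [(6, 2), (7, 3)]; region rows[6,8) x cols[2,4) = 2x2
Op 6 cut(0, 1): punch at orig (6,3); cuts so far [(6, 2), (6, 3), (7, 3)]; region rows[6,8) x cols[2,4) = 2x2
Unfold 1 (reflect across h@6): 6 holes -> [(4, 3), (5, 2), (5, 3), (6, 2), (6, 3), (7, 3)]
Unfold 2 (reflect across h@4): 12 holes -> [(0, 3), (1, 2), (1, 3), (2, 2), (2, 3), (3, 3), (4, 3), (5, 2), (5, 3), (6, 2), (6, 3), (7, 3)]
Unfold 3 (reflect across v@2): 24 holes -> [(0, 0), (0, 3), (1, 0), (1, 1), (1, 2), (1, 3), (2, 0), (2, 1), (2, 2), (2, 3), (3, 0), (3, 3), (4, 0), (4, 3), (5, 0), (5, 1), (5, 2), (5, 3), (6, 0), (6, 1), (6, 2), (6, 3), (7, 0), (7, 3)]
Holes: [(0, 0), (0, 3), (1, 0), (1, 1), (1, 2), (1, 3), (2, 0), (2, 1), (2, 2), (2, 3), (3, 0), (3, 3), (4, 0), (4, 3), (5, 0), (5, 1), (5, 2), (5, 3), (6, 0), (6, 1), (6, 2), (6, 3), (7, 0), (7, 3)]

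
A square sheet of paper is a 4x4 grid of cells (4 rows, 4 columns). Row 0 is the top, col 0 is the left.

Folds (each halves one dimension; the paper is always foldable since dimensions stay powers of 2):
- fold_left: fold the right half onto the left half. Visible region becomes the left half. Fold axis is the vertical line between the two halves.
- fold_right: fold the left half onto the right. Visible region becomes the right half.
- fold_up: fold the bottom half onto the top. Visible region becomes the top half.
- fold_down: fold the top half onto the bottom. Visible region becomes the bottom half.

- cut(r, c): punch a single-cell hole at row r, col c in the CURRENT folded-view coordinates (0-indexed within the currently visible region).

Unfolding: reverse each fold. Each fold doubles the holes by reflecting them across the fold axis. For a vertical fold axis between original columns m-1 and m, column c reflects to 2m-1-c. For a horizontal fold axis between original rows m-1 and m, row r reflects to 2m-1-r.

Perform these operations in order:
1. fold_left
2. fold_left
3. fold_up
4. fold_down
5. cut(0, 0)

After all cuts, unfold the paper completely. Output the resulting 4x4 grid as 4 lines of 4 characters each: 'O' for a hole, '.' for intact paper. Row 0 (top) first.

Answer: OOOO
OOOO
OOOO
OOOO

Derivation:
Op 1 fold_left: fold axis v@2; visible region now rows[0,4) x cols[0,2) = 4x2
Op 2 fold_left: fold axis v@1; visible region now rows[0,4) x cols[0,1) = 4x1
Op 3 fold_up: fold axis h@2; visible region now rows[0,2) x cols[0,1) = 2x1
Op 4 fold_down: fold axis h@1; visible region now rows[1,2) x cols[0,1) = 1x1
Op 5 cut(0, 0): punch at orig (1,0); cuts so far [(1, 0)]; region rows[1,2) x cols[0,1) = 1x1
Unfold 1 (reflect across h@1): 2 holes -> [(0, 0), (1, 0)]
Unfold 2 (reflect across h@2): 4 holes -> [(0, 0), (1, 0), (2, 0), (3, 0)]
Unfold 3 (reflect across v@1): 8 holes -> [(0, 0), (0, 1), (1, 0), (1, 1), (2, 0), (2, 1), (3, 0), (3, 1)]
Unfold 4 (reflect across v@2): 16 holes -> [(0, 0), (0, 1), (0, 2), (0, 3), (1, 0), (1, 1), (1, 2), (1, 3), (2, 0), (2, 1), (2, 2), (2, 3), (3, 0), (3, 1), (3, 2), (3, 3)]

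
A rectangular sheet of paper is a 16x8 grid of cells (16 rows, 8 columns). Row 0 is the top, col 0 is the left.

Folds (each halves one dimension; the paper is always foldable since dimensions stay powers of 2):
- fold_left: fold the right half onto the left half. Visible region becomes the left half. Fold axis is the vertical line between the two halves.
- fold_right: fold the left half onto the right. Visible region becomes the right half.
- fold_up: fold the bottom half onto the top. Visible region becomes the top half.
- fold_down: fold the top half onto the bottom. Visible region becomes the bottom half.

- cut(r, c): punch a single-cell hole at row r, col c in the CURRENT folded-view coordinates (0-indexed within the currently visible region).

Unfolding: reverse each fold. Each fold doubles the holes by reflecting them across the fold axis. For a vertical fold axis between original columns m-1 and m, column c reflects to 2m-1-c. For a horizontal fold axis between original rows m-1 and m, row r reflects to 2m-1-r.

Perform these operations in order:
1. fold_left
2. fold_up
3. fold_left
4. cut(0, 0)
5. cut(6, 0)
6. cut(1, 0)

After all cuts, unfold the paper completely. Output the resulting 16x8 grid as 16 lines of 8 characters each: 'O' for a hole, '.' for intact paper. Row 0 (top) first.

Answer: O..OO..O
O..OO..O
........
........
........
........
O..OO..O
........
........
O..OO..O
........
........
........
........
O..OO..O
O..OO..O

Derivation:
Op 1 fold_left: fold axis v@4; visible region now rows[0,16) x cols[0,4) = 16x4
Op 2 fold_up: fold axis h@8; visible region now rows[0,8) x cols[0,4) = 8x4
Op 3 fold_left: fold axis v@2; visible region now rows[0,8) x cols[0,2) = 8x2
Op 4 cut(0, 0): punch at orig (0,0); cuts so far [(0, 0)]; region rows[0,8) x cols[0,2) = 8x2
Op 5 cut(6, 0): punch at orig (6,0); cuts so far [(0, 0), (6, 0)]; region rows[0,8) x cols[0,2) = 8x2
Op 6 cut(1, 0): punch at orig (1,0); cuts so far [(0, 0), (1, 0), (6, 0)]; region rows[0,8) x cols[0,2) = 8x2
Unfold 1 (reflect across v@2): 6 holes -> [(0, 0), (0, 3), (1, 0), (1, 3), (6, 0), (6, 3)]
Unfold 2 (reflect across h@8): 12 holes -> [(0, 0), (0, 3), (1, 0), (1, 3), (6, 0), (6, 3), (9, 0), (9, 3), (14, 0), (14, 3), (15, 0), (15, 3)]
Unfold 3 (reflect across v@4): 24 holes -> [(0, 0), (0, 3), (0, 4), (0, 7), (1, 0), (1, 3), (1, 4), (1, 7), (6, 0), (6, 3), (6, 4), (6, 7), (9, 0), (9, 3), (9, 4), (9, 7), (14, 0), (14, 3), (14, 4), (14, 7), (15, 0), (15, 3), (15, 4), (15, 7)]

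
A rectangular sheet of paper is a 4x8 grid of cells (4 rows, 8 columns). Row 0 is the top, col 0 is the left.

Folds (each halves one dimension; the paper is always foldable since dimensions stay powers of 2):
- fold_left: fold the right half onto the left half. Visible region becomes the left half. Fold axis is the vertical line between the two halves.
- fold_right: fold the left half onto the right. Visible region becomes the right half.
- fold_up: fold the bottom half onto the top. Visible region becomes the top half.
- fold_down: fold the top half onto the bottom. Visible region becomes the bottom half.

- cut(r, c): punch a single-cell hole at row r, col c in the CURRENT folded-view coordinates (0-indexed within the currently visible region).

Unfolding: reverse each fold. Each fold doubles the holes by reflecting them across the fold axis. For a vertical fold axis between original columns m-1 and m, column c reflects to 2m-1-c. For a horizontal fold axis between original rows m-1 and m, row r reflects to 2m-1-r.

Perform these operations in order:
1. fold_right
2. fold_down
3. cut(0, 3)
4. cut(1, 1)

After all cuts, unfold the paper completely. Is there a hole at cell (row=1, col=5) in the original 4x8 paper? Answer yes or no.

Op 1 fold_right: fold axis v@4; visible region now rows[0,4) x cols[4,8) = 4x4
Op 2 fold_down: fold axis h@2; visible region now rows[2,4) x cols[4,8) = 2x4
Op 3 cut(0, 3): punch at orig (2,7); cuts so far [(2, 7)]; region rows[2,4) x cols[4,8) = 2x4
Op 4 cut(1, 1): punch at orig (3,5); cuts so far [(2, 7), (3, 5)]; region rows[2,4) x cols[4,8) = 2x4
Unfold 1 (reflect across h@2): 4 holes -> [(0, 5), (1, 7), (2, 7), (3, 5)]
Unfold 2 (reflect across v@4): 8 holes -> [(0, 2), (0, 5), (1, 0), (1, 7), (2, 0), (2, 7), (3, 2), (3, 5)]
Holes: [(0, 2), (0, 5), (1, 0), (1, 7), (2, 0), (2, 7), (3, 2), (3, 5)]

Answer: no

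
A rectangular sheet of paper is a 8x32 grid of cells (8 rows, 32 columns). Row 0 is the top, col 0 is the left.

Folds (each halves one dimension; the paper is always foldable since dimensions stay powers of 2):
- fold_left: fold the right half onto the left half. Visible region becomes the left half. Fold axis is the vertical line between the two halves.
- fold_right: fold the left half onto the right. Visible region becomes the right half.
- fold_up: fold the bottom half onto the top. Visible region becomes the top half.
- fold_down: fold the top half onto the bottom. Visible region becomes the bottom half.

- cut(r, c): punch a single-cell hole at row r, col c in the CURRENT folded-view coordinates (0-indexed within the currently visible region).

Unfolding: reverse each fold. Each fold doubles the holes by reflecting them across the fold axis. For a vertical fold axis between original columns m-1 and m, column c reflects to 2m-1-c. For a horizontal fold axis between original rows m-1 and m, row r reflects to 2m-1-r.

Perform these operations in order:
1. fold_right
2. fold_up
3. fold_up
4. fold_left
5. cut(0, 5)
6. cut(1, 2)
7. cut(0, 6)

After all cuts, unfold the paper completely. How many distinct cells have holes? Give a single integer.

Op 1 fold_right: fold axis v@16; visible region now rows[0,8) x cols[16,32) = 8x16
Op 2 fold_up: fold axis h@4; visible region now rows[0,4) x cols[16,32) = 4x16
Op 3 fold_up: fold axis h@2; visible region now rows[0,2) x cols[16,32) = 2x16
Op 4 fold_left: fold axis v@24; visible region now rows[0,2) x cols[16,24) = 2x8
Op 5 cut(0, 5): punch at orig (0,21); cuts so far [(0, 21)]; region rows[0,2) x cols[16,24) = 2x8
Op 6 cut(1, 2): punch at orig (1,18); cuts so far [(0, 21), (1, 18)]; region rows[0,2) x cols[16,24) = 2x8
Op 7 cut(0, 6): punch at orig (0,22); cuts so far [(0, 21), (0, 22), (1, 18)]; region rows[0,2) x cols[16,24) = 2x8
Unfold 1 (reflect across v@24): 6 holes -> [(0, 21), (0, 22), (0, 25), (0, 26), (1, 18), (1, 29)]
Unfold 2 (reflect across h@2): 12 holes -> [(0, 21), (0, 22), (0, 25), (0, 26), (1, 18), (1, 29), (2, 18), (2, 29), (3, 21), (3, 22), (3, 25), (3, 26)]
Unfold 3 (reflect across h@4): 24 holes -> [(0, 21), (0, 22), (0, 25), (0, 26), (1, 18), (1, 29), (2, 18), (2, 29), (3, 21), (3, 22), (3, 25), (3, 26), (4, 21), (4, 22), (4, 25), (4, 26), (5, 18), (5, 29), (6, 18), (6, 29), (7, 21), (7, 22), (7, 25), (7, 26)]
Unfold 4 (reflect across v@16): 48 holes -> [(0, 5), (0, 6), (0, 9), (0, 10), (0, 21), (0, 22), (0, 25), (0, 26), (1, 2), (1, 13), (1, 18), (1, 29), (2, 2), (2, 13), (2, 18), (2, 29), (3, 5), (3, 6), (3, 9), (3, 10), (3, 21), (3, 22), (3, 25), (3, 26), (4, 5), (4, 6), (4, 9), (4, 10), (4, 21), (4, 22), (4, 25), (4, 26), (5, 2), (5, 13), (5, 18), (5, 29), (6, 2), (6, 13), (6, 18), (6, 29), (7, 5), (7, 6), (7, 9), (7, 10), (7, 21), (7, 22), (7, 25), (7, 26)]

Answer: 48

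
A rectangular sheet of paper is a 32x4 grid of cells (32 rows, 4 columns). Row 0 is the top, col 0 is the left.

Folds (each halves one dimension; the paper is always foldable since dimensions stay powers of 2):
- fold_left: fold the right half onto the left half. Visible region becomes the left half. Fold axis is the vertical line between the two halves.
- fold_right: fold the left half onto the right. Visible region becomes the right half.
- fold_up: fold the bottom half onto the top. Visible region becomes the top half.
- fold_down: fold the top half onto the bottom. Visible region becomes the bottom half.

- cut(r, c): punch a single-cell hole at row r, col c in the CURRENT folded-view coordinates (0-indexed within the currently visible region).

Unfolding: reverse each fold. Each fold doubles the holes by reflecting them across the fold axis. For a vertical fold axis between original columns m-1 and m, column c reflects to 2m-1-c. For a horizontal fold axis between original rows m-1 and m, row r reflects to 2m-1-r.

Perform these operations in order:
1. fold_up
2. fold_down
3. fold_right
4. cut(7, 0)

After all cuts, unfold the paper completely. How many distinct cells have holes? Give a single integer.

Answer: 8

Derivation:
Op 1 fold_up: fold axis h@16; visible region now rows[0,16) x cols[0,4) = 16x4
Op 2 fold_down: fold axis h@8; visible region now rows[8,16) x cols[0,4) = 8x4
Op 3 fold_right: fold axis v@2; visible region now rows[8,16) x cols[2,4) = 8x2
Op 4 cut(7, 0): punch at orig (15,2); cuts so far [(15, 2)]; region rows[8,16) x cols[2,4) = 8x2
Unfold 1 (reflect across v@2): 2 holes -> [(15, 1), (15, 2)]
Unfold 2 (reflect across h@8): 4 holes -> [(0, 1), (0, 2), (15, 1), (15, 2)]
Unfold 3 (reflect across h@16): 8 holes -> [(0, 1), (0, 2), (15, 1), (15, 2), (16, 1), (16, 2), (31, 1), (31, 2)]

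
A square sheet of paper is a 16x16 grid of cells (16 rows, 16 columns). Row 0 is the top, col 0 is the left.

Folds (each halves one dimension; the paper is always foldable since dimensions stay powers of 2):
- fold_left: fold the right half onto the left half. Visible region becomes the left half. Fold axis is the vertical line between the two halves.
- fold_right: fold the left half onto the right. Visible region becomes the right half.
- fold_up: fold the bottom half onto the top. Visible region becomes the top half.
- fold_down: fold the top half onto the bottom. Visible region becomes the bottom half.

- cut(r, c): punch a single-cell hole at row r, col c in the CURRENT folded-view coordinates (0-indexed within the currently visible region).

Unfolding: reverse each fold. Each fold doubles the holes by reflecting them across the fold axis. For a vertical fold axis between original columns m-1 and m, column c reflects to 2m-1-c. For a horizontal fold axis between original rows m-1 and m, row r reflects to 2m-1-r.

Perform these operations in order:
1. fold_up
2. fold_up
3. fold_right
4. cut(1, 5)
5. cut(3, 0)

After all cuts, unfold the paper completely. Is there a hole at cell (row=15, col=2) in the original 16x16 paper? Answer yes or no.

Op 1 fold_up: fold axis h@8; visible region now rows[0,8) x cols[0,16) = 8x16
Op 2 fold_up: fold axis h@4; visible region now rows[0,4) x cols[0,16) = 4x16
Op 3 fold_right: fold axis v@8; visible region now rows[0,4) x cols[8,16) = 4x8
Op 4 cut(1, 5): punch at orig (1,13); cuts so far [(1, 13)]; region rows[0,4) x cols[8,16) = 4x8
Op 5 cut(3, 0): punch at orig (3,8); cuts so far [(1, 13), (3, 8)]; region rows[0,4) x cols[8,16) = 4x8
Unfold 1 (reflect across v@8): 4 holes -> [(1, 2), (1, 13), (3, 7), (3, 8)]
Unfold 2 (reflect across h@4): 8 holes -> [(1, 2), (1, 13), (3, 7), (3, 8), (4, 7), (4, 8), (6, 2), (6, 13)]
Unfold 3 (reflect across h@8): 16 holes -> [(1, 2), (1, 13), (3, 7), (3, 8), (4, 7), (4, 8), (6, 2), (6, 13), (9, 2), (9, 13), (11, 7), (11, 8), (12, 7), (12, 8), (14, 2), (14, 13)]
Holes: [(1, 2), (1, 13), (3, 7), (3, 8), (4, 7), (4, 8), (6, 2), (6, 13), (9, 2), (9, 13), (11, 7), (11, 8), (12, 7), (12, 8), (14, 2), (14, 13)]

Answer: no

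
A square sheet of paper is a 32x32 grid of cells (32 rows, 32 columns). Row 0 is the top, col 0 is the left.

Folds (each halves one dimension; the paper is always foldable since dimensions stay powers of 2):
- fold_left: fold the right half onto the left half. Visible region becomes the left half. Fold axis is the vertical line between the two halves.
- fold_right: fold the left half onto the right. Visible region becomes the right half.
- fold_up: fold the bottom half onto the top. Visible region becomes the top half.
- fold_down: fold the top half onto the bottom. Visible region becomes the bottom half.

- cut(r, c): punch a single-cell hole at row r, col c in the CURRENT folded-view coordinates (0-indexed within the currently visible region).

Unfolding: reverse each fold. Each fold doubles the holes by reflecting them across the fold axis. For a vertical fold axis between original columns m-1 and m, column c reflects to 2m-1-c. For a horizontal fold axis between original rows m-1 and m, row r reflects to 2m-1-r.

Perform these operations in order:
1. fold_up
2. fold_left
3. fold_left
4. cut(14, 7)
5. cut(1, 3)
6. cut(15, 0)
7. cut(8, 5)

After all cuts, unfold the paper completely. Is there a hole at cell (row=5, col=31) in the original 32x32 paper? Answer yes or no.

Op 1 fold_up: fold axis h@16; visible region now rows[0,16) x cols[0,32) = 16x32
Op 2 fold_left: fold axis v@16; visible region now rows[0,16) x cols[0,16) = 16x16
Op 3 fold_left: fold axis v@8; visible region now rows[0,16) x cols[0,8) = 16x8
Op 4 cut(14, 7): punch at orig (14,7); cuts so far [(14, 7)]; region rows[0,16) x cols[0,8) = 16x8
Op 5 cut(1, 3): punch at orig (1,3); cuts so far [(1, 3), (14, 7)]; region rows[0,16) x cols[0,8) = 16x8
Op 6 cut(15, 0): punch at orig (15,0); cuts so far [(1, 3), (14, 7), (15, 0)]; region rows[0,16) x cols[0,8) = 16x8
Op 7 cut(8, 5): punch at orig (8,5); cuts so far [(1, 3), (8, 5), (14, 7), (15, 0)]; region rows[0,16) x cols[0,8) = 16x8
Unfold 1 (reflect across v@8): 8 holes -> [(1, 3), (1, 12), (8, 5), (8, 10), (14, 7), (14, 8), (15, 0), (15, 15)]
Unfold 2 (reflect across v@16): 16 holes -> [(1, 3), (1, 12), (1, 19), (1, 28), (8, 5), (8, 10), (8, 21), (8, 26), (14, 7), (14, 8), (14, 23), (14, 24), (15, 0), (15, 15), (15, 16), (15, 31)]
Unfold 3 (reflect across h@16): 32 holes -> [(1, 3), (1, 12), (1, 19), (1, 28), (8, 5), (8, 10), (8, 21), (8, 26), (14, 7), (14, 8), (14, 23), (14, 24), (15, 0), (15, 15), (15, 16), (15, 31), (16, 0), (16, 15), (16, 16), (16, 31), (17, 7), (17, 8), (17, 23), (17, 24), (23, 5), (23, 10), (23, 21), (23, 26), (30, 3), (30, 12), (30, 19), (30, 28)]
Holes: [(1, 3), (1, 12), (1, 19), (1, 28), (8, 5), (8, 10), (8, 21), (8, 26), (14, 7), (14, 8), (14, 23), (14, 24), (15, 0), (15, 15), (15, 16), (15, 31), (16, 0), (16, 15), (16, 16), (16, 31), (17, 7), (17, 8), (17, 23), (17, 24), (23, 5), (23, 10), (23, 21), (23, 26), (30, 3), (30, 12), (30, 19), (30, 28)]

Answer: no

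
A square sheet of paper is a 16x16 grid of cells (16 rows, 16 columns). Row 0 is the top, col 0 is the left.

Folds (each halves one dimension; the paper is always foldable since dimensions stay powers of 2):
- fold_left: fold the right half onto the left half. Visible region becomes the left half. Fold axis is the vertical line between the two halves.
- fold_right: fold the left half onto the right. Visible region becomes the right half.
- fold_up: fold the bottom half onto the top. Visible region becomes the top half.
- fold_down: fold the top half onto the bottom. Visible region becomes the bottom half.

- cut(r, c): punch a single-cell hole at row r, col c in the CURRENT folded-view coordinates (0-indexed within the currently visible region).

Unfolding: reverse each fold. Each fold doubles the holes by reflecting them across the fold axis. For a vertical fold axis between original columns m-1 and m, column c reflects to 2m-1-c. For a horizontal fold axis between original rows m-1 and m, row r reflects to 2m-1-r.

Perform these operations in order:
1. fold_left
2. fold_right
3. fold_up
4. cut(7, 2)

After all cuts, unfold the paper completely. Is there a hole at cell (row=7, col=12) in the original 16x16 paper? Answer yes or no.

Op 1 fold_left: fold axis v@8; visible region now rows[0,16) x cols[0,8) = 16x8
Op 2 fold_right: fold axis v@4; visible region now rows[0,16) x cols[4,8) = 16x4
Op 3 fold_up: fold axis h@8; visible region now rows[0,8) x cols[4,8) = 8x4
Op 4 cut(7, 2): punch at orig (7,6); cuts so far [(7, 6)]; region rows[0,8) x cols[4,8) = 8x4
Unfold 1 (reflect across h@8): 2 holes -> [(7, 6), (8, 6)]
Unfold 2 (reflect across v@4): 4 holes -> [(7, 1), (7, 6), (8, 1), (8, 6)]
Unfold 3 (reflect across v@8): 8 holes -> [(7, 1), (7, 6), (7, 9), (7, 14), (8, 1), (8, 6), (8, 9), (8, 14)]
Holes: [(7, 1), (7, 6), (7, 9), (7, 14), (8, 1), (8, 6), (8, 9), (8, 14)]

Answer: no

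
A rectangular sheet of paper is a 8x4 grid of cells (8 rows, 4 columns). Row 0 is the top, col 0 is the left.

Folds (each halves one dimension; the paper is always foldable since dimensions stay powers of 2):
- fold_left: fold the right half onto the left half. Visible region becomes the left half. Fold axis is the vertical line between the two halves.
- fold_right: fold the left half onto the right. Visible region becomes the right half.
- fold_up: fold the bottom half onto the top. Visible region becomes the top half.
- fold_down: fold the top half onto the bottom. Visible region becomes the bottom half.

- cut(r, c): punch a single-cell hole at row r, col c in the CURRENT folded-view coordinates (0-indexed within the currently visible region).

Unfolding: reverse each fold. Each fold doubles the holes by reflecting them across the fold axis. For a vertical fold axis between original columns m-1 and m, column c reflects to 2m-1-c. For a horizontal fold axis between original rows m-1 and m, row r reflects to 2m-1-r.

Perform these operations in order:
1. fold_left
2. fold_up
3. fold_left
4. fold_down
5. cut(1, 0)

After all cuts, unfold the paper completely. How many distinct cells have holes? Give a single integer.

Op 1 fold_left: fold axis v@2; visible region now rows[0,8) x cols[0,2) = 8x2
Op 2 fold_up: fold axis h@4; visible region now rows[0,4) x cols[0,2) = 4x2
Op 3 fold_left: fold axis v@1; visible region now rows[0,4) x cols[0,1) = 4x1
Op 4 fold_down: fold axis h@2; visible region now rows[2,4) x cols[0,1) = 2x1
Op 5 cut(1, 0): punch at orig (3,0); cuts so far [(3, 0)]; region rows[2,4) x cols[0,1) = 2x1
Unfold 1 (reflect across h@2): 2 holes -> [(0, 0), (3, 0)]
Unfold 2 (reflect across v@1): 4 holes -> [(0, 0), (0, 1), (3, 0), (3, 1)]
Unfold 3 (reflect across h@4): 8 holes -> [(0, 0), (0, 1), (3, 0), (3, 1), (4, 0), (4, 1), (7, 0), (7, 1)]
Unfold 4 (reflect across v@2): 16 holes -> [(0, 0), (0, 1), (0, 2), (0, 3), (3, 0), (3, 1), (3, 2), (3, 3), (4, 0), (4, 1), (4, 2), (4, 3), (7, 0), (7, 1), (7, 2), (7, 3)]

Answer: 16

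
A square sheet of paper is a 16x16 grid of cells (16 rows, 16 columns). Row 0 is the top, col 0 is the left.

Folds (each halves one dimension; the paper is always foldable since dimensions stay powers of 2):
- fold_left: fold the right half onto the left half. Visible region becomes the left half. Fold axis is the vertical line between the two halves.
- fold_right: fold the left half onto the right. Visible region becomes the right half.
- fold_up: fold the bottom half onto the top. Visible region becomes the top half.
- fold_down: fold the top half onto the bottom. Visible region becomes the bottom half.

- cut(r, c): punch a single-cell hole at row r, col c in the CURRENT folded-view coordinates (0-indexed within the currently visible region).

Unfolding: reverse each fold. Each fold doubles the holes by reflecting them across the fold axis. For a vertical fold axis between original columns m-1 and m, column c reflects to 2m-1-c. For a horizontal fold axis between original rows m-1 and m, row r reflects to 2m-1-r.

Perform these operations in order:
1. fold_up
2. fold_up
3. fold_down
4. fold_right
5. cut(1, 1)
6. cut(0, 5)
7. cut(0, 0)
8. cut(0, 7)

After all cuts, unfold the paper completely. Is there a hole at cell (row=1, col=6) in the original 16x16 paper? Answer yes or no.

Op 1 fold_up: fold axis h@8; visible region now rows[0,8) x cols[0,16) = 8x16
Op 2 fold_up: fold axis h@4; visible region now rows[0,4) x cols[0,16) = 4x16
Op 3 fold_down: fold axis h@2; visible region now rows[2,4) x cols[0,16) = 2x16
Op 4 fold_right: fold axis v@8; visible region now rows[2,4) x cols[8,16) = 2x8
Op 5 cut(1, 1): punch at orig (3,9); cuts so far [(3, 9)]; region rows[2,4) x cols[8,16) = 2x8
Op 6 cut(0, 5): punch at orig (2,13); cuts so far [(2, 13), (3, 9)]; region rows[2,4) x cols[8,16) = 2x8
Op 7 cut(0, 0): punch at orig (2,8); cuts so far [(2, 8), (2, 13), (3, 9)]; region rows[2,4) x cols[8,16) = 2x8
Op 8 cut(0, 7): punch at orig (2,15); cuts so far [(2, 8), (2, 13), (2, 15), (3, 9)]; region rows[2,4) x cols[8,16) = 2x8
Unfold 1 (reflect across v@8): 8 holes -> [(2, 0), (2, 2), (2, 7), (2, 8), (2, 13), (2, 15), (3, 6), (3, 9)]
Unfold 2 (reflect across h@2): 16 holes -> [(0, 6), (0, 9), (1, 0), (1, 2), (1, 7), (1, 8), (1, 13), (1, 15), (2, 0), (2, 2), (2, 7), (2, 8), (2, 13), (2, 15), (3, 6), (3, 9)]
Unfold 3 (reflect across h@4): 32 holes -> [(0, 6), (0, 9), (1, 0), (1, 2), (1, 7), (1, 8), (1, 13), (1, 15), (2, 0), (2, 2), (2, 7), (2, 8), (2, 13), (2, 15), (3, 6), (3, 9), (4, 6), (4, 9), (5, 0), (5, 2), (5, 7), (5, 8), (5, 13), (5, 15), (6, 0), (6, 2), (6, 7), (6, 8), (6, 13), (6, 15), (7, 6), (7, 9)]
Unfold 4 (reflect across h@8): 64 holes -> [(0, 6), (0, 9), (1, 0), (1, 2), (1, 7), (1, 8), (1, 13), (1, 15), (2, 0), (2, 2), (2, 7), (2, 8), (2, 13), (2, 15), (3, 6), (3, 9), (4, 6), (4, 9), (5, 0), (5, 2), (5, 7), (5, 8), (5, 13), (5, 15), (6, 0), (6, 2), (6, 7), (6, 8), (6, 13), (6, 15), (7, 6), (7, 9), (8, 6), (8, 9), (9, 0), (9, 2), (9, 7), (9, 8), (9, 13), (9, 15), (10, 0), (10, 2), (10, 7), (10, 8), (10, 13), (10, 15), (11, 6), (11, 9), (12, 6), (12, 9), (13, 0), (13, 2), (13, 7), (13, 8), (13, 13), (13, 15), (14, 0), (14, 2), (14, 7), (14, 8), (14, 13), (14, 15), (15, 6), (15, 9)]
Holes: [(0, 6), (0, 9), (1, 0), (1, 2), (1, 7), (1, 8), (1, 13), (1, 15), (2, 0), (2, 2), (2, 7), (2, 8), (2, 13), (2, 15), (3, 6), (3, 9), (4, 6), (4, 9), (5, 0), (5, 2), (5, 7), (5, 8), (5, 13), (5, 15), (6, 0), (6, 2), (6, 7), (6, 8), (6, 13), (6, 15), (7, 6), (7, 9), (8, 6), (8, 9), (9, 0), (9, 2), (9, 7), (9, 8), (9, 13), (9, 15), (10, 0), (10, 2), (10, 7), (10, 8), (10, 13), (10, 15), (11, 6), (11, 9), (12, 6), (12, 9), (13, 0), (13, 2), (13, 7), (13, 8), (13, 13), (13, 15), (14, 0), (14, 2), (14, 7), (14, 8), (14, 13), (14, 15), (15, 6), (15, 9)]

Answer: no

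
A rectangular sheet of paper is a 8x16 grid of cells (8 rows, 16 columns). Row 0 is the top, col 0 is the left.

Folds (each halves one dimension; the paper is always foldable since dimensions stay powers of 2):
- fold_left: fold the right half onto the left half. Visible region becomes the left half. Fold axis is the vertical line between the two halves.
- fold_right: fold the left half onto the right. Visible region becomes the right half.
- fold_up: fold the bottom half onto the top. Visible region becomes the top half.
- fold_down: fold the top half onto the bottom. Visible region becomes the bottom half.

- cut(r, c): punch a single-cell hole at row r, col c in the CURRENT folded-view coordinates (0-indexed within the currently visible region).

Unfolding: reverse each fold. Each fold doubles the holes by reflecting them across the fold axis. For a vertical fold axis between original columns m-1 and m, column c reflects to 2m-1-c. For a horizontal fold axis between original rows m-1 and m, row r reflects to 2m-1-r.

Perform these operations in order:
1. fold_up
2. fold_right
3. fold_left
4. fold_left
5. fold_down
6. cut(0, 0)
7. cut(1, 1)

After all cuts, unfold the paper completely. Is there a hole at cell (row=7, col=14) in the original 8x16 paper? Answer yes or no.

Answer: yes

Derivation:
Op 1 fold_up: fold axis h@4; visible region now rows[0,4) x cols[0,16) = 4x16
Op 2 fold_right: fold axis v@8; visible region now rows[0,4) x cols[8,16) = 4x8
Op 3 fold_left: fold axis v@12; visible region now rows[0,4) x cols[8,12) = 4x4
Op 4 fold_left: fold axis v@10; visible region now rows[0,4) x cols[8,10) = 4x2
Op 5 fold_down: fold axis h@2; visible region now rows[2,4) x cols[8,10) = 2x2
Op 6 cut(0, 0): punch at orig (2,8); cuts so far [(2, 8)]; region rows[2,4) x cols[8,10) = 2x2
Op 7 cut(1, 1): punch at orig (3,9); cuts so far [(2, 8), (3, 9)]; region rows[2,4) x cols[8,10) = 2x2
Unfold 1 (reflect across h@2): 4 holes -> [(0, 9), (1, 8), (2, 8), (3, 9)]
Unfold 2 (reflect across v@10): 8 holes -> [(0, 9), (0, 10), (1, 8), (1, 11), (2, 8), (2, 11), (3, 9), (3, 10)]
Unfold 3 (reflect across v@12): 16 holes -> [(0, 9), (0, 10), (0, 13), (0, 14), (1, 8), (1, 11), (1, 12), (1, 15), (2, 8), (2, 11), (2, 12), (2, 15), (3, 9), (3, 10), (3, 13), (3, 14)]
Unfold 4 (reflect across v@8): 32 holes -> [(0, 1), (0, 2), (0, 5), (0, 6), (0, 9), (0, 10), (0, 13), (0, 14), (1, 0), (1, 3), (1, 4), (1, 7), (1, 8), (1, 11), (1, 12), (1, 15), (2, 0), (2, 3), (2, 4), (2, 7), (2, 8), (2, 11), (2, 12), (2, 15), (3, 1), (3, 2), (3, 5), (3, 6), (3, 9), (3, 10), (3, 13), (3, 14)]
Unfold 5 (reflect across h@4): 64 holes -> [(0, 1), (0, 2), (0, 5), (0, 6), (0, 9), (0, 10), (0, 13), (0, 14), (1, 0), (1, 3), (1, 4), (1, 7), (1, 8), (1, 11), (1, 12), (1, 15), (2, 0), (2, 3), (2, 4), (2, 7), (2, 8), (2, 11), (2, 12), (2, 15), (3, 1), (3, 2), (3, 5), (3, 6), (3, 9), (3, 10), (3, 13), (3, 14), (4, 1), (4, 2), (4, 5), (4, 6), (4, 9), (4, 10), (4, 13), (4, 14), (5, 0), (5, 3), (5, 4), (5, 7), (5, 8), (5, 11), (5, 12), (5, 15), (6, 0), (6, 3), (6, 4), (6, 7), (6, 8), (6, 11), (6, 12), (6, 15), (7, 1), (7, 2), (7, 5), (7, 6), (7, 9), (7, 10), (7, 13), (7, 14)]
Holes: [(0, 1), (0, 2), (0, 5), (0, 6), (0, 9), (0, 10), (0, 13), (0, 14), (1, 0), (1, 3), (1, 4), (1, 7), (1, 8), (1, 11), (1, 12), (1, 15), (2, 0), (2, 3), (2, 4), (2, 7), (2, 8), (2, 11), (2, 12), (2, 15), (3, 1), (3, 2), (3, 5), (3, 6), (3, 9), (3, 10), (3, 13), (3, 14), (4, 1), (4, 2), (4, 5), (4, 6), (4, 9), (4, 10), (4, 13), (4, 14), (5, 0), (5, 3), (5, 4), (5, 7), (5, 8), (5, 11), (5, 12), (5, 15), (6, 0), (6, 3), (6, 4), (6, 7), (6, 8), (6, 11), (6, 12), (6, 15), (7, 1), (7, 2), (7, 5), (7, 6), (7, 9), (7, 10), (7, 13), (7, 14)]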